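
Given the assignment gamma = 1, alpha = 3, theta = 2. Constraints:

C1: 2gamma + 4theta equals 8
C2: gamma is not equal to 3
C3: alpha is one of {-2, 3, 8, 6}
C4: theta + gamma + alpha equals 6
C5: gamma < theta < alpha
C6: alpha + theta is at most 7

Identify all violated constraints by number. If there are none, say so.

C1: 2gamma + 4theta = 2(1) + 4(2) = 10, not 8  false
C2: gamma = 1, and 1 ≠ 3  true
C3: alpha = 3 is in {-2, 3, 8, 6}  true
C4: theta + gamma + alpha = 2 + 1 + 3 = 6  true
C5: values 1 < 2 < 3  true
C6: alpha + theta = 3 + 2 = 5; 5 ≤ 7  true

Constraint 1 is violated.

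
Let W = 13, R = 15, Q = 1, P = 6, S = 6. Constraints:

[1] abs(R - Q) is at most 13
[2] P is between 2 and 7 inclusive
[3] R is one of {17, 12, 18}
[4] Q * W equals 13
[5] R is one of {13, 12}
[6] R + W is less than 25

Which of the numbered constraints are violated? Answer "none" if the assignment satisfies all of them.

[1] abs(15 - 1) = 14; 14 > 13, exceeds bound 13 — fails.
[2] P = 6 lies in [2, 7] — holds.
[3] R = 15 is not in {17, 12, 18} — fails.
[4] Q * W = 1 * 13 = 13 — holds.
[5] R = 15 is not in {13, 12} — fails.
[6] R + W = 15 + 13 = 28; 28 ≥ 25, bound 25 not met — fails.

Constraints 1, 3, 5, 6 are violated.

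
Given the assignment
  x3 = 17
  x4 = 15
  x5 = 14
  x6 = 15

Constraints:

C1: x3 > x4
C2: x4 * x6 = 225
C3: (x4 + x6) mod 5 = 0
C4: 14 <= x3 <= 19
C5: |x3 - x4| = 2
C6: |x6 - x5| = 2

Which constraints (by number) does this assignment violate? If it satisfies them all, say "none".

Constraint 6 is violated.

C1: x3 = 17, x4 = 15; 17 > 15 — holds.
C2: x4 * x6 = 15 * 15 = 225 — holds.
C3: x4 + x6 = 30; 30 mod 5 = 0 — holds.
C4: x3 = 17 lies in [14, 19] — holds.
C5: |17 - 15| = 2 — holds.
C6: |15 - 14| = 1, not 2 — fails.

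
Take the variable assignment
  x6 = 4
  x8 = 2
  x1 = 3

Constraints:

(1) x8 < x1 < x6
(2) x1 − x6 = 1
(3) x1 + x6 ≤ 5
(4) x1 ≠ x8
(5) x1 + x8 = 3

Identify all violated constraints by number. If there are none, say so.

Violated: 2, 3, and 5.

(1) values 2 < 3 < 4  OK
(2) x1 − x6 = 3 − 4 = -1, not 1  FAIL
(3) x1 + x6 = 3 + 4 = 7; 7 > 5, bound 5 not met  FAIL
(4) x1 = 3, x8 = 2; distinct  OK
(5) x1 + x8 = 3 + 2 = 5, not 3  FAIL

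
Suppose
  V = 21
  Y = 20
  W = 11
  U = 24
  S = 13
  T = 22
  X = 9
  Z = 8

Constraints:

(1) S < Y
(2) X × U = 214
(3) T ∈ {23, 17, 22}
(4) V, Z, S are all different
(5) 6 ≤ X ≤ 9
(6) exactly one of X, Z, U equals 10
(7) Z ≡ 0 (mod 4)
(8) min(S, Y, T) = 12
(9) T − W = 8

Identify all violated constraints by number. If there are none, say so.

(1) S = 13, Y = 20; 13 < 20 — OK.
(2) X × U = 9 × 24 = 216, not 214 — violated.
(3) T = 22 is in {23, 17, 22} — OK.
(4) values 21, 8, 13 are pairwise distinct — OK.
(5) X = 9 lies in [6, 9] — OK.
(6) X=9, Z=8, U=24; 0 of them equal 10, not exactly one — violated.
(7) 8 mod 4 = 0 — OK.
(8) min(13, 20, 22) = 13, not 12 — violated.
(9) T − W = 22 − 11 = 11, not 8 — violated.

No — constraints 2, 6, 8, and 9 are not satisfied.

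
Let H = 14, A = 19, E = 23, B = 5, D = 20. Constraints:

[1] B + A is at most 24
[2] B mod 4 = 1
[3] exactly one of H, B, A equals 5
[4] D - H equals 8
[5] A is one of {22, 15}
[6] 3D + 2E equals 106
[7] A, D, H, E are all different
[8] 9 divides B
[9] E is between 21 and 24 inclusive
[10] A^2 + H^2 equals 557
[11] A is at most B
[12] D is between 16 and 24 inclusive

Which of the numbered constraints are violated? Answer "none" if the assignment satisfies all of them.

[1] B + A = 5 + 19 = 24; 24 ≤ 24  ✓
[2] 5 mod 4 = 1  ✓
[3] H=14, B=5, A=19; 1 of them equals 5  ✓
[4] D - H = 20 - 14 = 6, not 8  ✗
[5] A = 19 is not in {22, 15}  ✗
[6] 3D + 2E = 3(20) + 2(23) = 106  ✓
[7] values 19, 20, 14, 23 are pairwise distinct  ✓
[8] 5 = 9*0 + 5, so 9 does not divide 5  ✗
[9] E = 23 lies in [21, 24]  ✓
[10] A^2 + H^2 = 19^2 + 14^2 = 361 + 196 = 557  ✓
[11] A = 19, B = 5; 19 > 5 (want ≤)  ✗
[12] D = 20 lies in [16, 24]  ✓

Violated: 4, 5, 8, and 11.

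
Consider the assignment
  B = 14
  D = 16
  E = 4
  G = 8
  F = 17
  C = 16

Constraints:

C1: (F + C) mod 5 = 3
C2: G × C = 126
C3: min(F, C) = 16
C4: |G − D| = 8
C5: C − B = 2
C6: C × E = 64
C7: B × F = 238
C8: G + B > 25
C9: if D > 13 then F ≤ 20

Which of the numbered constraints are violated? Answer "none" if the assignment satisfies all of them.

Violated: 2, 8.

C1: F + C = 33; 33 mod 5 = 3 — holds.
C2: G × C = 8 × 16 = 128, not 126 — does not hold.
C3: min(17, 16) = 16 — holds.
C4: |8 − 16| = 8 — holds.
C5: C − B = 16 − 14 = 2 — holds.
C6: C × E = 16 × 4 = 64 — holds.
C7: B × F = 14 × 17 = 238 — holds.
C8: G + B = 8 + 14 = 22; 22 ≤ 25, bound 25 not met — does not hold.
C9: D = 16 > 13, so we need F ≤ 20; F = 17 ≤ 20 — holds.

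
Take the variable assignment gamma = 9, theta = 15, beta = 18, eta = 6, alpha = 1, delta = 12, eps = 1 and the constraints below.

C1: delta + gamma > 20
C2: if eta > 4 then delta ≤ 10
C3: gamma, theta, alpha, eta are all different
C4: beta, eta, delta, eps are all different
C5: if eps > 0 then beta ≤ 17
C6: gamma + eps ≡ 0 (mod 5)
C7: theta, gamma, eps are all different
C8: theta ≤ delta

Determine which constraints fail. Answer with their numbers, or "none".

C1: delta + gamma = 12 + 9 = 21; 21 > 20  true
C2: eta = 6 > 4, so we need delta ≤ 10; but delta = 12 > 10  false
C3: values 9, 15, 1, 6 are pairwise distinct  true
C4: values 18, 6, 12, 1 are pairwise distinct  true
C5: eps = 1 > 0, so we need beta ≤ 17; but beta = 18 > 17  false
C6: gamma + eps = 10; 10 mod 5 = 0  true
C7: values 15, 9, 1 are pairwise distinct  true
C8: theta = 15, delta = 12; 15 > 12 (want ≤)  false

The assignment fails constraints 2, 5, and 8.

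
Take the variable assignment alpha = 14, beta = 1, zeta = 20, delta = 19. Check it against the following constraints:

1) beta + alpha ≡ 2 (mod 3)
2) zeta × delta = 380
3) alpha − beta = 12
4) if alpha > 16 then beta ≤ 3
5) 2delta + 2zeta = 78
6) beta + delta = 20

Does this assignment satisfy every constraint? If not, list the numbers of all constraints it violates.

1) beta + alpha = 15; 15 mod 3 = 0, not 2  fails
2) zeta × delta = 20 × 19 = 380  holds
3) alpha − beta = 14 − 1 = 13, not 12  fails
4) alpha = 14, not > 16; antecedent false, conditional vacuously true  holds
5) 2delta + 2zeta = 2(19) + 2(20) = 78  holds
6) beta + delta = 1 + 19 = 20  holds

No — constraints 1, 3 are not satisfied.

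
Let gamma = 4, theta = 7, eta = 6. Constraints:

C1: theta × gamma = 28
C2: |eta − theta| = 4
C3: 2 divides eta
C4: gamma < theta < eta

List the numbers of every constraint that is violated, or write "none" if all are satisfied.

Constraints 2 and 4 do not hold.

C1: theta × gamma = 7 × 4 = 28 — satisfied.
C2: |6 − 7| = 1, not 4 — violated.
C3: 6 / 2 = 3, so 2 divides 6 — satisfied.
C4: values 4, 7, 6; theta = 7 is not < eta = 6 — violated.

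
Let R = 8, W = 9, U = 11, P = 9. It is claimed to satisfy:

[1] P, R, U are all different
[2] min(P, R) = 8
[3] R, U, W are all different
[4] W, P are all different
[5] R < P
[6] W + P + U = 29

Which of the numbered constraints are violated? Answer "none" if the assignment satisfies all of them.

Constraint 4 does not hold.

[1] values 9, 8, 11 are pairwise distinct — satisfied.
[2] min(9, 8) = 8 — satisfied.
[3] values 8, 11, 9 are pairwise distinct — satisfied.
[4] W = P = 9, not all different — violated.
[5] R = 8, P = 9; 8 < 9 — satisfied.
[6] W + P + U = 9 + 9 + 11 = 29 — satisfied.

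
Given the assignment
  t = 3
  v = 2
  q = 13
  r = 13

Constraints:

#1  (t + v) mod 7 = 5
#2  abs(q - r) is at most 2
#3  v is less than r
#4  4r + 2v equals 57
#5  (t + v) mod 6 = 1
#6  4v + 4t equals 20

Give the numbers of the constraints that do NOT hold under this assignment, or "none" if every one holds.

The assignment fails constraints 4, 5.

#1 t + v = 5; 5 mod 7 = 5  true
#2 abs(13 - 13) = 0; 0 ≤ 2  true
#3 v = 2, r = 13; 2 < 13  true
#4 4r + 2v = 4(13) + 2(2) = 56, not 57  false
#5 t + v = 5; 5 mod 6 = 5, not 1  false
#6 4v + 4t = 4(2) + 4(3) = 20  true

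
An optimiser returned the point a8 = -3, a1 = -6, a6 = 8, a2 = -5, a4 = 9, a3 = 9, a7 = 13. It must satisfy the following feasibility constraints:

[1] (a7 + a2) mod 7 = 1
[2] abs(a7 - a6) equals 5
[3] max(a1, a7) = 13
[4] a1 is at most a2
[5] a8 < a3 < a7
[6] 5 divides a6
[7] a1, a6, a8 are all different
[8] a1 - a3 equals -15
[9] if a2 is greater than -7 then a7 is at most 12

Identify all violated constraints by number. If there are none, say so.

No — constraints 6, 9 are not satisfied.

[1] a7 + a2 = 8; 8 mod 7 = 1 — holds.
[2] abs(13 - 8) = 5 — holds.
[3] max(-6, 13) = 13 — holds.
[4] a1 = -6, a2 = -5; -6 ≤ -5 — holds.
[5] values -3 < 9 < 13 — holds.
[6] 8 = 5*1 + 3, so 5 does not divide 8 — fails.
[7] values -6, 8, -3 are pairwise distinct — holds.
[8] a1 - a3 = -6 - 9 = -15 — holds.
[9] a2 = -5 > -7, so we need a7 ≤ 12; but a7 = 13 > 12 — fails.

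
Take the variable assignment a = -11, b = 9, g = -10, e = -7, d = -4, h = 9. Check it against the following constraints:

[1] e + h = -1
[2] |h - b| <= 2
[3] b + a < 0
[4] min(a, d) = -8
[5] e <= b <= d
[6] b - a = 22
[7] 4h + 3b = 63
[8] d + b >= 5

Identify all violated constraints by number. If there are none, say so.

[1] e + h = -7 + 9 = 2, not -1 — fails.
[2] |9 - 9| = 0; 0 ≤ 2 — holds.
[3] b + a = 9 + (-11) = -2; -2 < 0 — holds.
[4] min(-11, -4) = -11, not -8 — fails.
[5] values -7, 9, -4; b = 9 is not <= d = -4 — fails.
[6] b - a = 9 - (-11) = 20, not 22 — fails.
[7] 4h + 3b = 4(9) + 3(9) = 63 — holds.
[8] d + b = -4 + 9 = 5; 5 ≥ 5 — holds.

Violated: 1, 4, 5, 6.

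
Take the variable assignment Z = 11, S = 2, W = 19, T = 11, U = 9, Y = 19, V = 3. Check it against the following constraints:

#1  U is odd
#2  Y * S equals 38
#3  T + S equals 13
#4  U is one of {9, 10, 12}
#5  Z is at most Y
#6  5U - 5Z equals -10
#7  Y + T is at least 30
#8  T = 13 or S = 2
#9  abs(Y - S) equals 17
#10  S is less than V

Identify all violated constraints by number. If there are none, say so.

#1 U = 9 is odd  OK
#2 Y * S = 19 * 2 = 38  OK
#3 T + S = 11 + 2 = 13  OK
#4 U = 9 is in {9, 10, 12}  OK
#5 Z = 11, Y = 19; 11 ≤ 19  OK
#6 5U - 5Z = 5(9) - 5(11) = -10  OK
#7 Y + T = 19 + 11 = 30; 30 ≥ 30  OK
#8 T = 11 ≠ 13, but S = 2 = 2 (second disjunct)  OK
#9 abs(19 - 2) = 17  OK
#10 S = 2, V = 3; 2 < 3  OK

None — every constraint holds.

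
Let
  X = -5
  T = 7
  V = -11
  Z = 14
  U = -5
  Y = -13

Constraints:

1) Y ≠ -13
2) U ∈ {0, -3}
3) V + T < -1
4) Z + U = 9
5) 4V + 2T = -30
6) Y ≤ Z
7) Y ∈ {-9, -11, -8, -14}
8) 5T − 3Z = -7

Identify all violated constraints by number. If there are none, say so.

1) Y = -13, but -13 is required to differ — does not hold.
2) U = -5 is not in {0, -3} — does not hold.
3) V + T = -11 + 7 = -4; -4 < -1 — holds.
4) Z + U = 14 + (-5) = 9 — holds.
5) 4V + 2T = 4(-11) + 2(7) = -30 — holds.
6) Y = -13, Z = 14; -13 ≤ 14 — holds.
7) Y = -13 is not in {-9, -11, -8, -14} — does not hold.
8) 5T − 3Z = 5(7) − 3(14) = -7 — holds.

Constraints 1, 2, 7 do not hold.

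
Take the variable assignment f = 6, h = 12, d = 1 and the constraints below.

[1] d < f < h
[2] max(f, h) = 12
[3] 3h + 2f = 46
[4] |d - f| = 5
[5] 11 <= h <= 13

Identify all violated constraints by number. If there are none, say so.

[1] values 1 < 6 < 12  ✔
[2] max(6, 12) = 12  ✔
[3] 3h + 2f = 3(12) + 2(6) = 48, not 46  ✘
[4] |1 - 6| = 5  ✔
[5] h = 12 lies in [11, 13]  ✔

No — constraint 3 is not satisfied.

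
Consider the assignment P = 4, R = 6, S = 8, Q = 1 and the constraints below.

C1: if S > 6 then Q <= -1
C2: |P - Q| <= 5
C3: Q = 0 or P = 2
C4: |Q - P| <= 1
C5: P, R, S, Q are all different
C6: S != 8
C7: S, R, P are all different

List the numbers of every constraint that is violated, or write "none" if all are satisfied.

C1: S = 8 > 6, so we need Q ≤ -1; but Q = 1 > -1  ✘
C2: |4 - 1| = 3; 3 ≤ 5  ✔
C3: Q = 1 ≠ 0 and P = 4 ≠ 2; both disjuncts false  ✘
C4: |1 - 4| = 3; 3 > 1, exceeds bound 1  ✘
C5: values 4, 6, 8, 1 are pairwise distinct  ✔
C6: S = 8, but 8 is required to differ  ✘
C7: values 8, 6, 4 are pairwise distinct  ✔

Constraints 1, 3, 4, 6 do not hold.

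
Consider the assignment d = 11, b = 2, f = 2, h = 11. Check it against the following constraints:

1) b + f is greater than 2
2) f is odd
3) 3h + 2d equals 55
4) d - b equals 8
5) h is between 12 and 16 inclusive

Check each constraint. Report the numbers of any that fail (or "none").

1) b + f = 2 + 2 = 4; 4 > 2 — holds.
2) f = 2 is even — does not hold.
3) 3h + 2d = 3(11) + 2(11) = 55 — holds.
4) d - b = 11 - 2 = 9, not 8 — does not hold.
5) h = 11 is outside [12, 16] — does not hold.

The assignment fails constraints 2, 4, and 5.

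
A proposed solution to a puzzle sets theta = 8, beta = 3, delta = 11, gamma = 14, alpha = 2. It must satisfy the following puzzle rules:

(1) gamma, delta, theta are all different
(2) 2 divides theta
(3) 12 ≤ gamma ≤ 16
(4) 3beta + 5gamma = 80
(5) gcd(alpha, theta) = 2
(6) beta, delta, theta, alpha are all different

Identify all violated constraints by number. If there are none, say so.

The assignment fails constraint 4.

(1) values 14, 11, 8 are pairwise distinct — holds.
(2) 8 / 2 = 4, so 2 divides 8 — holds.
(3) gamma = 14 lies in [12, 16] — holds.
(4) 3beta + 5gamma = 3(3) + 5(14) = 79, not 80 — fails.
(5) gcd(2, 8) = 2 — holds.
(6) values 3, 11, 8, 2 are pairwise distinct — holds.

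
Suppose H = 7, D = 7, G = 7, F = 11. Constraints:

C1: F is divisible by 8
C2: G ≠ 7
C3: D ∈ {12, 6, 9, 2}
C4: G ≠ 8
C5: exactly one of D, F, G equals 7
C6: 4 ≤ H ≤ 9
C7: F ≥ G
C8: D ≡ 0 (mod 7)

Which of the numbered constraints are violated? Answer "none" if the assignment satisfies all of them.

C1: 11 = 8×1 + 3, so 8 does not divide 11  ✗
C2: G = 7, but 7 is required to differ  ✗
C3: D = 7 is not in {12, 6, 9, 2}  ✗
C4: G = 7, and 7 ≠ 8  ✓
C5: D=7, F=11, G=7; 2 of them equal 7, not exactly one  ✗
C6: H = 7 lies in [4, 9]  ✓
C7: F = 11, G = 7; 11 ≥ 7  ✓
C8: 7 mod 7 = 0  ✓

No — constraints 1, 2, 3, and 5 are not satisfied.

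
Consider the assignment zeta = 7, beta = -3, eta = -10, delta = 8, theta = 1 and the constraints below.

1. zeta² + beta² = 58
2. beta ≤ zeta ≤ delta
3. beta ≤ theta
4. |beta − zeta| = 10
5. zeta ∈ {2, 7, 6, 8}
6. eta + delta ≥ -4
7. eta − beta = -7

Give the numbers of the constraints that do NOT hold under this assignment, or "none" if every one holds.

The assignment satisfies every constraint.

1. zeta² + beta² = 7² + (-3)² = 49 + 9 = 58 — OK.
2. values -3 ≤ 7 ≤ 8 — OK.
3. beta = -3, theta = 1; -3 ≤ 1 — OK.
4. |-3 − 7| = 10 — OK.
5. zeta = 7 is in {2, 7, 6, 8} — OK.
6. eta + delta = -10 + 8 = -2; -2 ≥ -4 — OK.
7. eta − beta = -10 − (-3) = -7 — OK.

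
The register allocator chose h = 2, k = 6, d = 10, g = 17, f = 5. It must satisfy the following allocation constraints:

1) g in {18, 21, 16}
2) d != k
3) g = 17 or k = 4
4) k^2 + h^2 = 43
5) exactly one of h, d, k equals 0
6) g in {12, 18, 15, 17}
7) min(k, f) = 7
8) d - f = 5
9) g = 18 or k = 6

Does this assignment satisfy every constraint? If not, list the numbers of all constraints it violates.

Constraints 1, 4, 5, 7 are violated.

1) g = 17 is not in {18, 21, 16} — fails.
2) d = 10, k = 6; distinct — holds.
3) g = 17 = 17 (first disjunct) — holds.
4) k^2 + h^2 = 6^2 + 2^2 = 36 + 4 = 40, not 43 — fails.
5) h=2, d=10, k=6; 0 of them equal 0, not exactly one — fails.
6) g = 17 is in {12, 18, 15, 17} — holds.
7) min(6, 5) = 5, not 7 — fails.
8) d - f = 10 - 5 = 5 — holds.
9) g = 17 ≠ 18, but k = 6 = 6 (second disjunct) — holds.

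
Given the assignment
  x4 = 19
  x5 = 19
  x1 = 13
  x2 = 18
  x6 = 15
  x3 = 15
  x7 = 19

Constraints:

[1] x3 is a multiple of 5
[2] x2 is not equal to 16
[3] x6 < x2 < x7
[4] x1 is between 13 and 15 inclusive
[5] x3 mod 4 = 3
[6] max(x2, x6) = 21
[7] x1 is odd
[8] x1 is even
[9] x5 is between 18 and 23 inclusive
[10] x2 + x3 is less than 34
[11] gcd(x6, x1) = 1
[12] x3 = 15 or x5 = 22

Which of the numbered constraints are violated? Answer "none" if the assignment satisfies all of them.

Constraints 6 and 8 do not hold.

[1] 15 / 5 = 3, so 5 divides 15  true
[2] x2 = 18, and 18 ≠ 16  true
[3] values 15 < 18 < 19  true
[4] x1 = 13 lies in [13, 15]  true
[5] 15 mod 4 = 3  true
[6] max(18, 15) = 18, not 21  false
[7] x1 = 13 is odd  true
[8] x1 = 13 is odd  false
[9] x5 = 19 lies in [18, 23]  true
[10] x2 + x3 = 18 + 15 = 33; 33 < 34  true
[11] gcd(15, 13) = 1  true
[12] x3 = 15 = 15 (first disjunct)  true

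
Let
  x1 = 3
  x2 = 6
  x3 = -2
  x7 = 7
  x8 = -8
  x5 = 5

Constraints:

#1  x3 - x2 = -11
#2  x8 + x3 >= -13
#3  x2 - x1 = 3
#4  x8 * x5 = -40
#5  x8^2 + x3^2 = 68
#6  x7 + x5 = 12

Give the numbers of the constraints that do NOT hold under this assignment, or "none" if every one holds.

Violated: 1.

#1 x3 - x2 = -2 - 6 = -8, not -11  no
#2 x8 + x3 = -8 + (-2) = -10; -10 ≥ -13  yes
#3 x2 - x1 = 6 - 3 = 3  yes
#4 x8 * x5 = -8 * 5 = -40  yes
#5 x8^2 + x3^2 = (-8)^2 + (-2)^2 = 64 + 4 = 68  yes
#6 x7 + x5 = 7 + 5 = 12  yes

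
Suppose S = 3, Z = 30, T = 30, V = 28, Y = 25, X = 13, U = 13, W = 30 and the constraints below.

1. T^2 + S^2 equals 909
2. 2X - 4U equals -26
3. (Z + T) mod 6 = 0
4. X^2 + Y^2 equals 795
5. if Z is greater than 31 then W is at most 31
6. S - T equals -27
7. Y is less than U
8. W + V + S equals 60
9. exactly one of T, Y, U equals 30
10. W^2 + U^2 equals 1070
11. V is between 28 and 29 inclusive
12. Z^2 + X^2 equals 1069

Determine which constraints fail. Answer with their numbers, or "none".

The assignment fails constraints 4, 7, 8, 10.

1. T^2 + S^2 = 30^2 + 3^2 = 900 + 9 = 909 — holds.
2. 2X - 4U = 2(13) - 4(13) = -26 — holds.
3. Z + T = 60; 60 mod 6 = 0 — holds.
4. X^2 + Y^2 = 13^2 + 25^2 = 169 + 625 = 794, not 795 — fails.
5. Z = 30, not > 31; antecedent false, conditional vacuously true — holds.
6. S - T = 3 - 30 = -27 — holds.
7. Y = 25, U = 13; 25 ≥ 13 (want <) — fails.
8. W + V + S = 30 + 28 + 3 = 61, not 60 — fails.
9. T=30, Y=25, U=13; 1 of them equals 30 — holds.
10. W^2 + U^2 = 30^2 + 13^2 = 900 + 169 = 1069, not 1070 — fails.
11. V = 28 lies in [28, 29] — holds.
12. Z^2 + X^2 = 30^2 + 13^2 = 900 + 169 = 1069 — holds.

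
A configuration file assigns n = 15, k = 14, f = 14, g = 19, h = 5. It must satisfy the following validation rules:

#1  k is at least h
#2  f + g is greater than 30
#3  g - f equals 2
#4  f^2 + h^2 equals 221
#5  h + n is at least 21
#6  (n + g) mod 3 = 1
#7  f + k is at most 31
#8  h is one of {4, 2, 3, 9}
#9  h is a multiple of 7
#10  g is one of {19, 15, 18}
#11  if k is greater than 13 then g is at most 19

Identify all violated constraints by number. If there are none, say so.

The assignment fails constraints 3, 5, 8, 9.

#1 k = 14, h = 5; 14 ≥ 5 — holds.
#2 f + g = 14 + 19 = 33; 33 > 30 — holds.
#3 g - f = 19 - 14 = 5, not 2 — fails.
#4 f^2 + h^2 = 14^2 + 5^2 = 196 + 25 = 221 — holds.
#5 h + n = 5 + 15 = 20; 20 < 21, bound 21 not met — fails.
#6 n + g = 34; 34 mod 3 = 1 — holds.
#7 f + k = 14 + 14 = 28; 28 ≤ 31 — holds.
#8 h = 5 is not in {4, 2, 3, 9} — fails.
#9 5 = 7*0 + 5, so 7 does not divide 5 — fails.
#10 g = 19 is in {19, 15, 18} — holds.
#11 k = 14 > 13, so we need g ≤ 19; g = 19 ≤ 19 — holds.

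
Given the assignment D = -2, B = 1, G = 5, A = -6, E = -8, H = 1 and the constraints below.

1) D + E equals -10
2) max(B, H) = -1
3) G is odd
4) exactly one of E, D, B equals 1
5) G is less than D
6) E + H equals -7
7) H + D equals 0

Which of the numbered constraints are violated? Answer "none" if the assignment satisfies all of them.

No — constraints 2, 5, and 7 are not satisfied.

1) D + E = -2 + (-8) = -10 — holds.
2) max(1, 1) = 1, not -1 — fails.
3) G = 5 is odd — holds.
4) E=-8, D=-2, B=1; 1 of them equals 1 — holds.
5) G = 5, D = -2; 5 ≥ -2 (want <) — fails.
6) E + H = -8 + 1 = -7 — holds.
7) H + D = 1 + (-2) = -1, not 0 — fails.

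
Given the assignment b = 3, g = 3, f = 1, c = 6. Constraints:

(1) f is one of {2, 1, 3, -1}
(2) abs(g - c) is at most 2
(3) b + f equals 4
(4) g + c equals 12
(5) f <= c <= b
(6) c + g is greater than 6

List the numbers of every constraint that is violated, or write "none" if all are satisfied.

(1) f = 1 is in {2, 1, 3, -1}  OK
(2) abs(3 - 6) = 3; 3 > 2, exceeds bound 2  FAIL
(3) b + f = 3 + 1 = 4  OK
(4) g + c = 3 + 6 = 9, not 12  FAIL
(5) values 1, 6, 3; c = 6 is not <= b = 3  FAIL
(6) c + g = 6 + 3 = 9; 9 > 6  OK

The assignment fails constraints 2, 4, and 5.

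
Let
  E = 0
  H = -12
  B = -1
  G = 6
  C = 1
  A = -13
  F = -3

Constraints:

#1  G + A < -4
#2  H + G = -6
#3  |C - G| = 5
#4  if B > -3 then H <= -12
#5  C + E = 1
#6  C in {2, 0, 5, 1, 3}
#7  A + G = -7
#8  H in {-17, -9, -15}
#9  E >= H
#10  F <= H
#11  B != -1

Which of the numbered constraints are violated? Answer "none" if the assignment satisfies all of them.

#1 G + A = 6 + (-13) = -7; -7 < -4  yes
#2 H + G = -12 + 6 = -6  yes
#3 |1 - 6| = 5  yes
#4 B = -1 > -3, so we need H ≤ -12; H = -12 ≤ -12  yes
#5 C + E = 1 + 0 = 1  yes
#6 C = 1 is in {2, 0, 5, 1, 3}  yes
#7 A + G = -13 + 6 = -7  yes
#8 H = -12 is not in {-17, -9, -15}  no
#9 E = 0, H = -12; 0 ≥ -12  yes
#10 F = -3, H = -12; -3 > -12 (want ≤)  no
#11 B = -1, but -1 is required to differ  no

Violated: 8, 10, and 11.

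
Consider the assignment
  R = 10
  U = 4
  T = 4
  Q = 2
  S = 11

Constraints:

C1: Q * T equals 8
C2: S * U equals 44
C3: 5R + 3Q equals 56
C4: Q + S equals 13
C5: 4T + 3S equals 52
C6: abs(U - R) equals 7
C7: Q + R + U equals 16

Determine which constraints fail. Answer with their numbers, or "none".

C1: Q * T = 2 * 4 = 8 — holds.
C2: S * U = 11 * 4 = 44 — holds.
C3: 5R + 3Q = 5(10) + 3(2) = 56 — holds.
C4: Q + S = 2 + 11 = 13 — holds.
C5: 4T + 3S = 4(4) + 3(11) = 49, not 52 — fails.
C6: abs(4 - 10) = 6, not 7 — fails.
C7: Q + R + U = 2 + 10 + 4 = 16 — holds.

No — constraints 5, 6 are not satisfied.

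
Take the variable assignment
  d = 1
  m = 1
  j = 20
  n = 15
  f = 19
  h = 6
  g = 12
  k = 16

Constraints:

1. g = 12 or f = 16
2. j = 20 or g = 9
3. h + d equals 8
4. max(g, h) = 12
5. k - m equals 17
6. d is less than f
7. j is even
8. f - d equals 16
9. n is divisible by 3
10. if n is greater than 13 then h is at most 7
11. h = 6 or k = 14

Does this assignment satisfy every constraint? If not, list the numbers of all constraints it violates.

No — constraints 3, 5, and 8 are not satisfied.

1. g = 12 = 12 (first disjunct)  ✔
2. j = 20 = 20 (first disjunct)  ✔
3. h + d = 6 + 1 = 7, not 8  ✘
4. max(12, 6) = 12  ✔
5. k - m = 16 - 1 = 15, not 17  ✘
6. d = 1, f = 19; 1 < 19  ✔
7. j = 20 is even  ✔
8. f - d = 19 - 1 = 18, not 16  ✘
9. 15 / 3 = 5, so 3 divides 15  ✔
10. n = 15 > 13, so we need h ≤ 7; h = 6 ≤ 7  ✔
11. h = 6 = 6 (first disjunct)  ✔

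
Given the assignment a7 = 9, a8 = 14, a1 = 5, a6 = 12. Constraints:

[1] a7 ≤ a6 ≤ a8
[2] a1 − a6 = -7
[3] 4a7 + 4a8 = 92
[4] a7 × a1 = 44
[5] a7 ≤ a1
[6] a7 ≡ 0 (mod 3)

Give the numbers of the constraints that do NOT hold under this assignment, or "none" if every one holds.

[1] values 9 ≤ 12 ≤ 14  holds
[2] a1 − a6 = 5 − 12 = -7  holds
[3] 4a7 + 4a8 = 4(9) + 4(14) = 92  holds
[4] a7 × a1 = 9 × 5 = 45, not 44  fails
[5] a7 = 9, a1 = 5; 9 > 5 (want ≤)  fails
[6] 9 mod 3 = 0  holds

Violated: 4, 5.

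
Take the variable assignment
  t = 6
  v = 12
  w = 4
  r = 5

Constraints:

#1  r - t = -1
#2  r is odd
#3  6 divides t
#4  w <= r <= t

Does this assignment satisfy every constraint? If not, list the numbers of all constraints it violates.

The assignment satisfies every constraint.

#1 r - t = 5 - 6 = -1  OK
#2 r = 5 is odd  OK
#3 6 / 6 = 1, so 6 divides 6  OK
#4 values 4 <= 5 <= 6  OK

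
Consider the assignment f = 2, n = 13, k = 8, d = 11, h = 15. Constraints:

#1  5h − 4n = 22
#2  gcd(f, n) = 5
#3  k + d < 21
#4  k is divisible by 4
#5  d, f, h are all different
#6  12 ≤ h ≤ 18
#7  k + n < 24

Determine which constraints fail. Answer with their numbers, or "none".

#1 5h − 4n = 5(15) − 4(13) = 23, not 22  fails
#2 gcd(2, 13) = 1, not 5  fails
#3 k + d = 8 + 11 = 19; 19 < 21  holds
#4 8 / 4 = 2, so 4 divides 8  holds
#5 values 11, 2, 15 are pairwise distinct  holds
#6 h = 15 lies in [12, 18]  holds
#7 k + n = 8 + 13 = 21; 21 < 24  holds

Violated: 1, 2.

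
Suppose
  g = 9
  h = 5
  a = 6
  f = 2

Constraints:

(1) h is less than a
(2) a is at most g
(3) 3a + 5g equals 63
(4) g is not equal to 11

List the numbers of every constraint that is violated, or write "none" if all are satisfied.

No violations.

(1) h = 5, a = 6; 5 < 6 — holds.
(2) a = 6, g = 9; 6 ≤ 9 — holds.
(3) 3a + 5g = 3(6) + 5(9) = 63 — holds.
(4) g = 9, and 9 ≠ 11 — holds.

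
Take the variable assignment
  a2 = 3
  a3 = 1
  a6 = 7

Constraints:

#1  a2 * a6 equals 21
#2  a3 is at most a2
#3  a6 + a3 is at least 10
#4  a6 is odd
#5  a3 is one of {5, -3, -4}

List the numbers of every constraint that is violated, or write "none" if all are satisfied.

Constraints 3, 5 are violated.

#1 a2 * a6 = 3 * 7 = 21 — holds.
#2 a3 = 1, a2 = 3; 1 ≤ 3 — holds.
#3 a6 + a3 = 7 + 1 = 8; 8 < 10, bound 10 not met — does not hold.
#4 a6 = 7 is odd — holds.
#5 a3 = 1 is not in {5, -3, -4} — does not hold.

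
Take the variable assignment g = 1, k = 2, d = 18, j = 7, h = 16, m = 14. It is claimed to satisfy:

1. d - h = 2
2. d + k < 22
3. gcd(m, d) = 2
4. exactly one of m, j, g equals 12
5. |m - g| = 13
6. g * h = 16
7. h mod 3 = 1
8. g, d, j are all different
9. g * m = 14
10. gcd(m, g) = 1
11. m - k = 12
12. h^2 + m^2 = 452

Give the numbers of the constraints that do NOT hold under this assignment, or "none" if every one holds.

1. d - h = 18 - 16 = 2 — OK.
2. d + k = 18 + 2 = 20; 20 < 22 — OK.
3. gcd(14, 18) = 2 — OK.
4. m=14, j=7, g=1; 0 of them equal 12, not exactly one — violated.
5. |14 - 1| = 13 — OK.
6. g * h = 1 * 16 = 16 — OK.
7. 16 mod 3 = 1 — OK.
8. values 1, 18, 7 are pairwise distinct — OK.
9. g * m = 1 * 14 = 14 — OK.
10. gcd(14, 1) = 1 — OK.
11. m - k = 14 - 2 = 12 — OK.
12. h^2 + m^2 = 16^2 + 14^2 = 256 + 196 = 452 — OK.

Constraint 4 does not hold.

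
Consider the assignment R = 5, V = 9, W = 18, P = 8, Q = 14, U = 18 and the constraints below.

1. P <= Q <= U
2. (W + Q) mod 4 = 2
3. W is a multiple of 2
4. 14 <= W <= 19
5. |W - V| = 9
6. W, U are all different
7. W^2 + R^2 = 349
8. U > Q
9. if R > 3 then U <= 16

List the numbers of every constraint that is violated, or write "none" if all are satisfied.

Constraints 2, 6, and 9 are violated.

1. values 8 <= 14 <= 18  OK
2. W + Q = 32; 32 mod 4 = 0, not 2  FAIL
3. 18 / 2 = 9, so 2 divides 18  OK
4. W = 18 lies in [14, 19]  OK
5. |18 - 9| = 9  OK
6. W = U = 18, not all different  FAIL
7. W^2 + R^2 = 18^2 + 5^2 = 324 + 25 = 349  OK
8. U = 18, Q = 14; 18 > 14  OK
9. R = 5 > 3, so we need U ≤ 16; but U = 18 > 16  FAIL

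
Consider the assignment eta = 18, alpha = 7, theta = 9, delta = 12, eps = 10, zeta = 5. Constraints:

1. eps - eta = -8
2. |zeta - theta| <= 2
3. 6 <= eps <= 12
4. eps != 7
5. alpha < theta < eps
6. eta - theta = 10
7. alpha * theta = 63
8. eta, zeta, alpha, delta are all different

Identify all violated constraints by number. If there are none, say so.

Violated: 2, 6.

1. eps - eta = 10 - 18 = -8 — satisfied.
2. |5 - 9| = 4; 4 > 2, exceeds bound 2 — violated.
3. eps = 10 lies in [6, 12] — satisfied.
4. eps = 10, and 10 ≠ 7 — satisfied.
5. values 7 < 9 < 10 — satisfied.
6. eta - theta = 18 - 9 = 9, not 10 — violated.
7. alpha * theta = 7 * 9 = 63 — satisfied.
8. values 18, 5, 7, 12 are pairwise distinct — satisfied.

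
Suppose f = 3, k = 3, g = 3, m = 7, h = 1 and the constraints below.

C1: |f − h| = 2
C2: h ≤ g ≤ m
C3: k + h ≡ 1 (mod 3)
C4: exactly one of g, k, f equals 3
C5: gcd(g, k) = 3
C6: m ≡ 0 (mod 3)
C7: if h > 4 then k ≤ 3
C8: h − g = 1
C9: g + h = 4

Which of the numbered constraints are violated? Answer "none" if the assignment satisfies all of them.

No — constraints 4, 6, 8 are not satisfied.

C1: |3 − 1| = 2 — OK.
C2: values 1 ≤ 3 ≤ 7 — OK.
C3: k + h = 4; 4 mod 3 = 1 — OK.
C4: g=3, k=3, f=3; 3 of them equal 3, not exactly one — violated.
C5: gcd(3, 3) = 3 — OK.
C6: 7 mod 3 = 1, not 0 — violated.
C7: h = 1, not > 4; antecedent false, conditional vacuously true — OK.
C8: h − g = 1 − 3 = -2, not 1 — violated.
C9: g + h = 3 + 1 = 4 — OK.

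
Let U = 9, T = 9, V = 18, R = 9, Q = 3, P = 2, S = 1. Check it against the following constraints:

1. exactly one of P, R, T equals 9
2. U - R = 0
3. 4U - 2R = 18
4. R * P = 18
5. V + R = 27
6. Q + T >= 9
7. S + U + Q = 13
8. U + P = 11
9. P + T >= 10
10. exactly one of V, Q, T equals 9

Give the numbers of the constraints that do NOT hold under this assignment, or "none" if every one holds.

Constraint 1 is violated.

1. P=2, R=9, T=9; 2 of them equal 9, not exactly one  false
2. U - R = 9 - 9 = 0  true
3. 4U - 2R = 4(9) - 2(9) = 18  true
4. R * P = 9 * 2 = 18  true
5. V + R = 18 + 9 = 27  true
6. Q + T = 3 + 9 = 12; 12 ≥ 9  true
7. S + U + Q = 1 + 9 + 3 = 13  true
8. U + P = 9 + 2 = 11  true
9. P + T = 2 + 9 = 11; 11 ≥ 10  true
10. V=18, Q=3, T=9; 1 of them equals 9  true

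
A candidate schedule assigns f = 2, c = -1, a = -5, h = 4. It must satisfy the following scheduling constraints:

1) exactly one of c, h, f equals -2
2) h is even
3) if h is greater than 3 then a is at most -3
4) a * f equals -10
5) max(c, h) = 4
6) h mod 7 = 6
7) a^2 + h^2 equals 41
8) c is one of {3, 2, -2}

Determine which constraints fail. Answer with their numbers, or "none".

Constraints 1, 6, 8 are violated.

1) c=-1, h=4, f=2; 0 of them equal -2, not exactly one  false
2) h = 4 is even  true
3) h = 4 > 3, so we need a ≤ -3; a = -5 ≤ -3  true
4) a * f = -5 * 2 = -10  true
5) max(-1, 4) = 4  true
6) 4 mod 7 = 4, not 6  false
7) a^2 + h^2 = (-5)^2 + 4^2 = 25 + 16 = 41  true
8) c = -1 is not in {3, 2, -2}  false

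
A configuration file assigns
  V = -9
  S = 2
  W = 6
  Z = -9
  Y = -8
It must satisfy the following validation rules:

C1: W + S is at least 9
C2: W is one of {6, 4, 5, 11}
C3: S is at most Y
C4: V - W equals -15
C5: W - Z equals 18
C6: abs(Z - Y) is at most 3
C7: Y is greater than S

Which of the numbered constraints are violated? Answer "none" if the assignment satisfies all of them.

C1: W + S = 6 + 2 = 8; 8 < 9, bound 9 not met — does not hold.
C2: W = 6 is in {6, 4, 5, 11} — holds.
C3: S = 2, Y = -8; 2 > -8 (want ≤) — does not hold.
C4: V - W = -9 - 6 = -15 — holds.
C5: W - Z = 6 - (-9) = 15, not 18 — does not hold.
C6: abs(-9 - (-8)) = 1; 1 ≤ 3 — holds.
C7: Y = -8, S = 2; -8 ≤ 2 (want >) — does not hold.

The assignment fails constraints 1, 3, 5, and 7.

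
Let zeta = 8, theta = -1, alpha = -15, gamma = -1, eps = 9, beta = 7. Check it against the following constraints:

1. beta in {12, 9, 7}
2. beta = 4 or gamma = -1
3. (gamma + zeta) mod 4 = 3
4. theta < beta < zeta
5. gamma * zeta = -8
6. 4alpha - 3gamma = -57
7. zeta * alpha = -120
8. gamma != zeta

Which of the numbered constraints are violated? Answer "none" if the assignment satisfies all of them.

Yes — all constraints hold.

1. beta = 7 is in {12, 9, 7} — holds.
2. beta = 7 ≠ 4, but gamma = -1 = -1 (second disjunct) — holds.
3. gamma + zeta = 7; 7 mod 4 = 3 — holds.
4. values -1 < 7 < 8 — holds.
5. gamma * zeta = -1 * 8 = -8 — holds.
6. 4alpha - 3gamma = 4(-15) - 3(-1) = -57 — holds.
7. zeta * alpha = 8 * (-15) = -120 — holds.
8. gamma = -1, zeta = 8; distinct — holds.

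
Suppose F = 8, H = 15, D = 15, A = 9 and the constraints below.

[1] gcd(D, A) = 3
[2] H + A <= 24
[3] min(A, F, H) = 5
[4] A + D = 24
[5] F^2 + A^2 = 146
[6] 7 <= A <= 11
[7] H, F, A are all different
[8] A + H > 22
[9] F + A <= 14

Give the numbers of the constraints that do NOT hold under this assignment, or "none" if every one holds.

Violated: 3, 5, and 9.

[1] gcd(15, 9) = 3  OK
[2] H + A = 15 + 9 = 24; 24 ≤ 24  OK
[3] min(9, 8, 15) = 8, not 5  FAIL
[4] A + D = 9 + 15 = 24  OK
[5] F^2 + A^2 = 8^2 + 9^2 = 64 + 81 = 145, not 146  FAIL
[6] A = 9 lies in [7, 11]  OK
[7] values 15, 8, 9 are pairwise distinct  OK
[8] A + H = 9 + 15 = 24; 24 > 22  OK
[9] F + A = 8 + 9 = 17; 17 > 14, bound 14 not met  FAIL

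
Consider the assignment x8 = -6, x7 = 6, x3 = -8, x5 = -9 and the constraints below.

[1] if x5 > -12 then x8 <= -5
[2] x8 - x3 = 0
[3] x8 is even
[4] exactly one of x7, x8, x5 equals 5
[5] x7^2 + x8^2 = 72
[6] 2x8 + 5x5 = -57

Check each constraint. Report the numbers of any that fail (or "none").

[1] x5 = -9 > -12, so we need x8 ≤ -5; x8 = -6 ≤ -5 — holds.
[2] x8 - x3 = -6 - (-8) = 2, not 0 — fails.
[3] x8 = -6 is even — holds.
[4] x7=6, x8=-6, x5=-9; 0 of them equal 5, not exactly one — fails.
[5] x7^2 + x8^2 = 6^2 + (-6)^2 = 36 + 36 = 72 — holds.
[6] 2x8 + 5x5 = 2(-6) + 5(-9) = -57 — holds.

Constraints 2 and 4 are violated.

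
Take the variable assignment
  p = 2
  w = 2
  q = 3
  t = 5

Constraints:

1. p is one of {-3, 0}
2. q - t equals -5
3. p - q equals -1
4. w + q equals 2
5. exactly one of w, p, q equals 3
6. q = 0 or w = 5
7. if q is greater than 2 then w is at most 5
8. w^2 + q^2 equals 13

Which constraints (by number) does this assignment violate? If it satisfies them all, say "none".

1. p = 2 is not in {-3, 0}  false
2. q - t = 3 - 5 = -2, not -5  false
3. p - q = 2 - 3 = -1  true
4. w + q = 2 + 3 = 5, not 2  false
5. w=2, p=2, q=3; 1 of them equals 3  true
6. q = 3 ≠ 0 and w = 2 ≠ 5; both disjuncts false  false
7. q = 3 > 2, so we need w ≤ 5; w = 2 ≤ 5  true
8. w^2 + q^2 = 2^2 + 3^2 = 4 + 9 = 13  true

No — constraints 1, 2, 4, and 6 are not satisfied.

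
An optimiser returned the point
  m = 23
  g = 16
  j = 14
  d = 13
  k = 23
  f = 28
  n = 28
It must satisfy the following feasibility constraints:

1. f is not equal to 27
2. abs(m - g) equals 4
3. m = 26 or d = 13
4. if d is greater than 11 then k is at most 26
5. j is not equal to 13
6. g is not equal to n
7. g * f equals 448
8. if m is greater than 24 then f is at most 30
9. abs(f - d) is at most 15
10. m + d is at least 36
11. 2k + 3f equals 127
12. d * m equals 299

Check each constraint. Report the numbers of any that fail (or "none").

1. f = 28, and 28 ≠ 27 — OK.
2. abs(23 - 16) = 7, not 4 — violated.
3. m = 23 ≠ 26, but d = 13 = 13 (second disjunct) — OK.
4. d = 13 > 11, so we need k ≤ 26; k = 23 ≤ 26 — OK.
5. j = 14, and 14 ≠ 13 — OK.
6. g = 16, n = 28; distinct — OK.
7. g * f = 16 * 28 = 448 — OK.
8. m = 23, not > 24; antecedent false, conditional vacuously true — OK.
9. abs(28 - 13) = 15; 15 ≤ 15 — OK.
10. m + d = 23 + 13 = 36; 36 ≥ 36 — OK.
11. 2k + 3f = 2(23) + 3(28) = 130, not 127 — violated.
12. d * m = 13 * 23 = 299 — OK.

The assignment fails constraints 2, 11.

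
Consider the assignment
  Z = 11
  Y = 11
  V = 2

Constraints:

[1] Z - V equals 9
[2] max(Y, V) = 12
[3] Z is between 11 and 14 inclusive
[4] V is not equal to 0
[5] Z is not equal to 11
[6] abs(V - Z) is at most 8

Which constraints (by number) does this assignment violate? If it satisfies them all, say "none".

Violated: 2, 5, and 6.

[1] Z - V = 11 - 2 = 9  true
[2] max(11, 2) = 11, not 12  false
[3] Z = 11 lies in [11, 14]  true
[4] V = 2, and 2 ≠ 0  true
[5] Z = 11, but 11 is required to differ  false
[6] abs(2 - 11) = 9; 9 > 8, exceeds bound 8  false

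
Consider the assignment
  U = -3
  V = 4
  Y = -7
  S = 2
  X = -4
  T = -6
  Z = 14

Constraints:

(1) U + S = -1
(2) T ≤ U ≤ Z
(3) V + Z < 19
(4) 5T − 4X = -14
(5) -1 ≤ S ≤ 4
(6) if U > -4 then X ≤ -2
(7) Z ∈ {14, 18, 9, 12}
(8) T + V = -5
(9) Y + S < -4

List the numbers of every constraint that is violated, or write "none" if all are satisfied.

(1) U + S = -3 + 2 = -1  ✓
(2) values -6 ≤ -3 ≤ 14  ✓
(3) V + Z = 4 + 14 = 18; 18 < 19  ✓
(4) 5T − 4X = 5(-6) − 4(-4) = -14  ✓
(5) S = 2 lies in [-1, 4]  ✓
(6) U = -3 > -4, so we need X ≤ -2; X = -4 ≤ -2  ✓
(7) Z = 14 is in {14, 18, 9, 12}  ✓
(8) T + V = -6 + 4 = -2, not -5  ✗
(9) Y + S = -7 + 2 = -5; -5 < -4  ✓

No — constraint 8 is not satisfied.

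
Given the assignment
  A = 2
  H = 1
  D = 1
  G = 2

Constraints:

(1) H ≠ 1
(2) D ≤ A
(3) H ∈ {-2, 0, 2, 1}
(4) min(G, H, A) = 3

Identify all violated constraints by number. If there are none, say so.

The assignment fails constraints 1 and 4.

(1) H = 1, but 1 is required to differ — does not hold.
(2) D = 1, A = 2; 1 ≤ 2 — holds.
(3) H = 1 is in {-2, 0, 2, 1} — holds.
(4) min(2, 1, 2) = 1, not 3 — does not hold.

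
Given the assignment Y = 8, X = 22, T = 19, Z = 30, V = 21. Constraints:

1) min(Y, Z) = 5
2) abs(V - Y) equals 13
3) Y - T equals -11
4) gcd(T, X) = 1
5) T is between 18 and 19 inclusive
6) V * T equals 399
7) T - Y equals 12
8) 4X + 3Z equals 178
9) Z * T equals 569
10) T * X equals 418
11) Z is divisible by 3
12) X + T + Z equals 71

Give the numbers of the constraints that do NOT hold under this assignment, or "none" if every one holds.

No — constraints 1, 7, and 9 are not satisfied.

1) min(8, 30) = 8, not 5 — violated.
2) abs(21 - 8) = 13 — satisfied.
3) Y - T = 8 - 19 = -11 — satisfied.
4) gcd(19, 22) = 1 — satisfied.
5) T = 19 lies in [18, 19] — satisfied.
6) V * T = 21 * 19 = 399 — satisfied.
7) T - Y = 19 - 8 = 11, not 12 — violated.
8) 4X + 3Z = 4(22) + 3(30) = 178 — satisfied.
9) Z * T = 30 * 19 = 570, not 569 — violated.
10) T * X = 19 * 22 = 418 — satisfied.
11) 30 / 3 = 10, so 3 divides 30 — satisfied.
12) X + T + Z = 22 + 19 + 30 = 71 — satisfied.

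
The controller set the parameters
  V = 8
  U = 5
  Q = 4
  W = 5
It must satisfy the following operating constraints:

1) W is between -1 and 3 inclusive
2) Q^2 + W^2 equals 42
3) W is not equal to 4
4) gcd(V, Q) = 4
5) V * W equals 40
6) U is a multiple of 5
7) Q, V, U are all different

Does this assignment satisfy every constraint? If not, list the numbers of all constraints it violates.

1) W = 5 is outside [-1, 3] — violated.
2) Q^2 + W^2 = 4^2 + 5^2 = 16 + 25 = 41, not 42 — violated.
3) W = 5, and 5 ≠ 4 — OK.
4) gcd(8, 4) = 4 — OK.
5) V * W = 8 * 5 = 40 — OK.
6) 5 / 5 = 1, so 5 divides 5 — OK.
7) values 4, 8, 5 are pairwise distinct — OK.

Constraints 1 and 2 do not hold.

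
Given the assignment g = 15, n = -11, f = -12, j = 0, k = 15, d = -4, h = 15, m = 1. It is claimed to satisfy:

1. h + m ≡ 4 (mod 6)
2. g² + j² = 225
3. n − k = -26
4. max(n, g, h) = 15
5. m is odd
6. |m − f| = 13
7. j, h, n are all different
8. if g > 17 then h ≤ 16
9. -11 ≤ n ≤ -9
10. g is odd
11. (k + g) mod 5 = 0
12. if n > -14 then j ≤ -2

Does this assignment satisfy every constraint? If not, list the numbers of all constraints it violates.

Constraint 12 does not hold.

1. h + m = 16; 16 mod 6 = 4 — holds.
2. g² + j² = 15² + 0² = 225 + 0 = 225 — holds.
3. n − k = -11 − 15 = -26 — holds.
4. max(-11, 15, 15) = 15 — holds.
5. m = 1 is odd — holds.
6. |1 − (-12)| = 13 — holds.
7. values 0, 15, -11 are pairwise distinct — holds.
8. g = 15, not > 17; antecedent false, conditional vacuously true — holds.
9. n = -11 lies in [-11, -9] — holds.
10. g = 15 is odd — holds.
11. k + g = 30; 30 mod 5 = 0 — holds.
12. n = -11 > -14, so we need j ≤ -2; but j = 0 > -2 — does not hold.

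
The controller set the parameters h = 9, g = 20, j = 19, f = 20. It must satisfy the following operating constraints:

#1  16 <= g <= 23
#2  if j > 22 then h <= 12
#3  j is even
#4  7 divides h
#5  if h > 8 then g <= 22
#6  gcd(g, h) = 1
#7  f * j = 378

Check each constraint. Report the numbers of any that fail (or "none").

The assignment fails constraints 3, 4, 7.

#1 g = 20 lies in [16, 23] — satisfied.
#2 j = 19, not > 22; antecedent false, conditional vacuously true — satisfied.
#3 j = 19 is odd — violated.
#4 9 = 7*1 + 2, so 7 does not divide 9 — violated.
#5 h = 9 > 8, so we need g ≤ 22; g = 20 ≤ 22 — satisfied.
#6 gcd(20, 9) = 1 — satisfied.
#7 f * j = 20 * 19 = 380, not 378 — violated.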